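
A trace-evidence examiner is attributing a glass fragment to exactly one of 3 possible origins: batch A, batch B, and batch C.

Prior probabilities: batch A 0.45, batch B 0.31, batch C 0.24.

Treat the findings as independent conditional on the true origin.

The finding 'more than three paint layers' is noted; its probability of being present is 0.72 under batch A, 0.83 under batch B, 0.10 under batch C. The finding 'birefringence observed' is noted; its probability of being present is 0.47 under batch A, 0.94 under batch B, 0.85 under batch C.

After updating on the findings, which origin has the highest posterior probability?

By Bayes' rule with conditional independence, the unnormalized weight for each hypothesis is prior × ∏ likelihoods:
  batch A: 0.45 × 0.72 × 0.47 = 0.15228
  batch B: 0.31 × 0.83 × 0.94 = 0.24186
  batch C: 0.24 × 0.10 × 0.85 = 0.0204
Marginal likelihood of the evidence = 0.41454.
P(batch A | evidence) ≈ 0.15228 / 0.41454 ≈ 0.367
P(batch B | evidence) ≈ 0.24186 / 0.41454 ≈ 0.583
P(batch C | evidence) ≈ 0.0204 / 0.41454 ≈ 0.049
The largest is 0.583, so batch B is most probable.

batch B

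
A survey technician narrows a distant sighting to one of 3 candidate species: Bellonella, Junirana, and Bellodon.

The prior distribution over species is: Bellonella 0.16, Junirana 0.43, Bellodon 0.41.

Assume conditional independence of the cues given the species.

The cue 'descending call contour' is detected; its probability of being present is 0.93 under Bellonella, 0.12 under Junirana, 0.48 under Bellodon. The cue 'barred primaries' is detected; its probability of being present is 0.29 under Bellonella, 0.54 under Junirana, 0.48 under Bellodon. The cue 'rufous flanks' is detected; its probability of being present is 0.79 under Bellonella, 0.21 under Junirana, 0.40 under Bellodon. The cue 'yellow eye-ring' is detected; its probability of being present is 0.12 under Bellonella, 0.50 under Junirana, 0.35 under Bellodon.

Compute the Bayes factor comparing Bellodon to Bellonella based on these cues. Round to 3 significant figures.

Take the product of per-cue likelihoods under each hypothesis, then divide.
  Bellodon: 0.48 × 0.48 × 0.40 × 0.35 = 0.032256
  Bellonella: 0.93 × 0.29 × 0.79 × 0.12 = 0.025568
Bayes factor = 0.032256 / 0.025568 ≈ 1.26

1.26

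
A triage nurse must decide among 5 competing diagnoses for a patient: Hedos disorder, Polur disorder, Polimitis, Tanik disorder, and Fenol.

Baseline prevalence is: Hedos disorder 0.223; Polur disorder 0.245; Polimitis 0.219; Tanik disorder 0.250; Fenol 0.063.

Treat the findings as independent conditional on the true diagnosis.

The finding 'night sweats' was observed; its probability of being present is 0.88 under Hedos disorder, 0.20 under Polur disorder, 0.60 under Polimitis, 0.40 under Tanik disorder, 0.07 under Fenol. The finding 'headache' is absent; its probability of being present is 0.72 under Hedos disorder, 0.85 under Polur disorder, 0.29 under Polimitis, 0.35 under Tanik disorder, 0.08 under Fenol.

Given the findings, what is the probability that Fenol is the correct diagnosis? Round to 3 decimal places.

For each hypothesis, the unnormalized posterior weight is prior × product of the finding likelihoods (using 1 − P(present | H) for each absent finding):
  Hedos disorder: 0.223 × 0.88 × (1 − 0.72) = 0.054947
  Polur disorder: 0.245 × 0.20 × (1 − 0.85) = 0.00735
  Polimitis: 0.219 × 0.60 × (1 − 0.29) = 0.093294
  Tanik disorder: 0.250 × 0.40 × (1 − 0.35) = 0.065
  Fenol: 0.063 × 0.07 × (1 − 0.08) = 0.0040572
Normalizing constant Z = 0.054947 + 0.00735 + 0.093294 + 0.065 + 0.0040572 = 0.22465.
P(Fenol | evidence) = 0.0040572 / 0.22465 ≈ 0.018.

0.018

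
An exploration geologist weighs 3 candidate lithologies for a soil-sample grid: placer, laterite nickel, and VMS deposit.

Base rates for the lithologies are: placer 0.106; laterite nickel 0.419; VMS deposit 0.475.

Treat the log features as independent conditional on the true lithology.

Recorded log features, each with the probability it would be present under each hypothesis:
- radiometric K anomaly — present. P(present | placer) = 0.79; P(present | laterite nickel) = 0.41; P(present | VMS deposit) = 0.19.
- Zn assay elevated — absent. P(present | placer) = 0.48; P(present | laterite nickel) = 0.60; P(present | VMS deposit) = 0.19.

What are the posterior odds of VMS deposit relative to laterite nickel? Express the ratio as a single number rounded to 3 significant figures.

Unnormalized posterior weight (prior times the log feature likelihoods) for each of the two hypotheses (using 1 − P(present | H) for each absent log feature):
  VMS deposit: 0.475 × 0.19 × (1 − 0.19) = 0.073103
  laterite nickel: 0.419 × 0.41 × (1 − 0.60) = 0.068716
Odds(VMS deposit : laterite nickel) = 0.073103 / 0.068716 ≈ 1.06.

1.06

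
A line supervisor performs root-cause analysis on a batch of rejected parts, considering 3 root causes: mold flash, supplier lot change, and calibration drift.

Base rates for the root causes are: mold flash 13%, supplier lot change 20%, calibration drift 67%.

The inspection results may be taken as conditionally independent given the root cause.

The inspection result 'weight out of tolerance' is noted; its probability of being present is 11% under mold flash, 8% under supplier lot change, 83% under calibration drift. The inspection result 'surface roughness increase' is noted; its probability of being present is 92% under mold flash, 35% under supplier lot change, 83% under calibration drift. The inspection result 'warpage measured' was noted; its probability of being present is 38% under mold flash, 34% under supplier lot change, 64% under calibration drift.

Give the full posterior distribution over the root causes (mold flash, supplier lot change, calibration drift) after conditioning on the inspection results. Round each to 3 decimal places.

Multiply each prior by the joint likelihood of the inspection result pattern:
  mold flash: 0.13 × 0.11 × 0.92 × 0.38 = 0.0049993
  supplier lot change: 0.20 × 0.08 × 0.35 × 0.34 = 0.001904
  calibration drift: 0.67 × 0.83 × 0.83 × 0.64 = 0.2954
Normalizing constant Z = 0.0049993 + 0.001904 + 0.2954 = 0.3023.
P(mold flash | evidence) = 0.0049993 / 0.3023 ≈ 0.017
P(supplier lot change | evidence) = 0.001904 / 0.3023 ≈ 0.006
P(calibration drift | evidence) = 0.2954 / 0.3023 ≈ 0.977

0.017, 0.006, 0.977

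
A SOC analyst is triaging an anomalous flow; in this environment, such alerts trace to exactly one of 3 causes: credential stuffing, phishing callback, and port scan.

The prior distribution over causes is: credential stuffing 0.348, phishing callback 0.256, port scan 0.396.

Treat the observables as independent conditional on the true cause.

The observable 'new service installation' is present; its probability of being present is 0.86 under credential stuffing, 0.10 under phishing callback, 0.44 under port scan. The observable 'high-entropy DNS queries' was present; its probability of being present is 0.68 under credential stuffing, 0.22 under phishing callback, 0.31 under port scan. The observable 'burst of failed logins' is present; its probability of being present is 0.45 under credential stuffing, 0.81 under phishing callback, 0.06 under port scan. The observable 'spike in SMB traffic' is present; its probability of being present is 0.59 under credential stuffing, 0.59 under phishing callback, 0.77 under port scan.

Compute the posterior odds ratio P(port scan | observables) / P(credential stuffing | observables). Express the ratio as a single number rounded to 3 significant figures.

Posterior odds equal prior odds times the likelihood ratio; only the two competing hypotheses matter.
  port scan: 0.396 × 0.44 × 0.31 × 0.06 × 0.77 = 0.0024955
  credential stuffing: 0.348 × 0.86 × 0.68 × 0.45 × 0.59 = 0.054032
Odds(port scan : credential stuffing) = 0.0024955 / 0.054032 ≈ 0.0462.

0.0462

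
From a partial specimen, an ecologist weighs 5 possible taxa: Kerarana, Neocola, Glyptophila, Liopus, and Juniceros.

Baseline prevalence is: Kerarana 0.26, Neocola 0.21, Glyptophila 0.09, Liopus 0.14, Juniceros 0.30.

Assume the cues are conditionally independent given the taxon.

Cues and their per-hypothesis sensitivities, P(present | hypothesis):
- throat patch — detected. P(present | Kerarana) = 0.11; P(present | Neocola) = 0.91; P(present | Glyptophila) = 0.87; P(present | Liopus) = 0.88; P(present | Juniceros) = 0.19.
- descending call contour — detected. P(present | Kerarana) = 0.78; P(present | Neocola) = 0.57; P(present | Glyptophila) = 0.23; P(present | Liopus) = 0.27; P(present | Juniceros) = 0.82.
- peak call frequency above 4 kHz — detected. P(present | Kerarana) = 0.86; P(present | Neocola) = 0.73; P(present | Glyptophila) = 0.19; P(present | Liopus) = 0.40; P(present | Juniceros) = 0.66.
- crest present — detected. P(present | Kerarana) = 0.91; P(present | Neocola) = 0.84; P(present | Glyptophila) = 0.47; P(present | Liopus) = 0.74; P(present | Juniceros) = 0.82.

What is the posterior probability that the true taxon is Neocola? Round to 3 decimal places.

0.552

Multiply each prior by the joint likelihood of the cue pattern:
  Kerarana: 0.26 × 0.11 × 0.78 × 0.86 × 0.91 = 0.017458
  Neocola: 0.21 × 0.91 × 0.57 × 0.73 × 0.84 = 0.066794
  Glyptophila: 0.09 × 0.87 × 0.23 × 0.19 × 0.47 = 0.0016082
  Liopus: 0.14 × 0.88 × 0.27 × 0.40 × 0.74 = 0.0098461
  Juniceros: 0.30 × 0.19 × 0.82 × 0.66 × 0.82 = 0.025296
Marginal likelihood of the evidence = 0.121.
P(Neocola | evidence) = 0.066794 / 0.121 ≈ 0.552.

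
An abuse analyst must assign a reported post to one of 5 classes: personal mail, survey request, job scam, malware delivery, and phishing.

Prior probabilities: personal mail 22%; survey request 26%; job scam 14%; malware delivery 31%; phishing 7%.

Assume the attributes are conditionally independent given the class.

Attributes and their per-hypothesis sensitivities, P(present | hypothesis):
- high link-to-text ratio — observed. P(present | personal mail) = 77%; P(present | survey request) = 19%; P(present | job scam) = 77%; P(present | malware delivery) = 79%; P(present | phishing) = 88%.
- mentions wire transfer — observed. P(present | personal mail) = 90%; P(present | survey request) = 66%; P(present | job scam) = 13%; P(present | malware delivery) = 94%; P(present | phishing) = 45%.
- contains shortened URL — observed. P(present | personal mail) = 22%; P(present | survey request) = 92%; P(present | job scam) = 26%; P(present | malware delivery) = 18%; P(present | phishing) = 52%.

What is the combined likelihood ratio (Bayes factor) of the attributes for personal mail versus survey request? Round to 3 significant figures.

Take the product of per-attribute likelihoods under each hypothesis, then divide.
  personal mail: 0.77 × 0.90 × 0.22 = 0.15246
  survey request: 0.19 × 0.66 × 0.92 = 0.11537
Bayes factor = 0.15246 / 0.11537 ≈ 1.32

1.32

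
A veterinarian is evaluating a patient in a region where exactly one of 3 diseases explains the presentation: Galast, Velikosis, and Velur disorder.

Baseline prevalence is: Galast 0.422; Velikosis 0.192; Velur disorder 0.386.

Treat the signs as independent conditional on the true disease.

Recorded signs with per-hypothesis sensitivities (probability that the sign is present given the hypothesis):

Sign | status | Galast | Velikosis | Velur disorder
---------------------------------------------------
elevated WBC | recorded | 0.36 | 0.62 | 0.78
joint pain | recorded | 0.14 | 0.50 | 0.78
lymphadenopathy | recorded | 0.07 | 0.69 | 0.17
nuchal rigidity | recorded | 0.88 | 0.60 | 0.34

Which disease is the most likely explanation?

Velikosis

Multiply each prior by the joint likelihood of the sign pattern:
  Galast: 0.422 × 0.36 × 0.14 × 0.07 × 0.88 = 0.0013102
  Velikosis: 0.192 × 0.62 × 0.50 × 0.69 × 0.60 = 0.024641
  Velur disorder: 0.386 × 0.78 × 0.78 × 0.17 × 0.34 = 0.013574
The unnormalized weights sum to 0.039525.
P(Galast | evidence) ≈ 0.0013102 / 0.039525 ≈ 0.033
P(Velikosis | evidence) ≈ 0.024641 / 0.039525 ≈ 0.623
P(Velur disorder | evidence) ≈ 0.013574 / 0.039525 ≈ 0.343
The largest is 0.623, so Velikosis is most probable.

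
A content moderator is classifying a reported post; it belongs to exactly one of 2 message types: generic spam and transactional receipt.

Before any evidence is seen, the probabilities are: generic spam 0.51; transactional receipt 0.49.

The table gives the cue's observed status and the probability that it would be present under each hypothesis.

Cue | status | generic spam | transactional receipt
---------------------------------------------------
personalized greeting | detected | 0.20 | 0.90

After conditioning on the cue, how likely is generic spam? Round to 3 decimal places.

0.188

Multiply each prior by the likelihood of the cue:
  generic spam: 0.51 × 0.20 = 0.102
  transactional receipt: 0.49 × 0.90 = 0.441
Normalizing constant Z = 0.102 + 0.441 = 0.543.
P(generic spam | evidence) = 0.102 / 0.543 ≈ 0.188.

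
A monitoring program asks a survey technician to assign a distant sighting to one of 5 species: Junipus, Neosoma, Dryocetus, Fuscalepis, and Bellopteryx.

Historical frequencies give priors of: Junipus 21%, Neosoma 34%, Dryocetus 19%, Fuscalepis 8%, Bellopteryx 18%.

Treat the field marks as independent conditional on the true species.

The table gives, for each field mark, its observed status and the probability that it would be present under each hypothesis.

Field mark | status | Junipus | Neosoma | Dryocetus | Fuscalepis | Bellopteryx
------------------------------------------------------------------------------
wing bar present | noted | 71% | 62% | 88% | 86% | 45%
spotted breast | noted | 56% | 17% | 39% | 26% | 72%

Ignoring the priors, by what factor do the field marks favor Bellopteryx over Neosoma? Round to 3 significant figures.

3.07

The Bayes factor is the ratio of the joint likelihoods of the field mark pattern under the two hypotheses.
  Bellopteryx: 0.45 × 0.72 = 0.324
  Neosoma: 0.62 × 0.17 = 0.1054
Bayes factor = 0.324 / 0.1054 ≈ 3.07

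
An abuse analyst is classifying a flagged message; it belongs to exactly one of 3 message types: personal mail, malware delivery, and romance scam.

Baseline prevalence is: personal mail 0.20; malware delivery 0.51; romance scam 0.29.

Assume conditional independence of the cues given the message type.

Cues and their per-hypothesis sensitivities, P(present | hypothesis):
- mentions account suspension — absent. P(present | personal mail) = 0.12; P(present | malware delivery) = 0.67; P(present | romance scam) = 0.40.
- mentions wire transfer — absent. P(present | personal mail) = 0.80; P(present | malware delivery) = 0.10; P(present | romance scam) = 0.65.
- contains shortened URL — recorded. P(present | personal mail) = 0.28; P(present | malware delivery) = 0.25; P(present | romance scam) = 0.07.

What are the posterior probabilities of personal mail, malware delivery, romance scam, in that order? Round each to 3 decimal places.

Multiply each prior by the joint likelihood of the cue pattern (using 1 − P(present | H) for each absent cue):
  personal mail: 0.20 × (1 − 0.12) × (1 − 0.80) × 0.28 = 0.009856
  malware delivery: 0.51 × (1 − 0.67) × (1 − 0.10) × 0.25 = 0.037867
  romance scam: 0.29 × (1 − 0.40) × (1 − 0.65) × 0.07 = 0.004263
Normalizing constant Z = 0.009856 + 0.037867 + 0.004263 = 0.051986.
P(personal mail | evidence) = 0.009856 / 0.051986 ≈ 0.190
P(malware delivery | evidence) = 0.037867 / 0.051986 ≈ 0.728
P(romance scam | evidence) = 0.004263 / 0.051986 ≈ 0.082

0.190, 0.728, 0.082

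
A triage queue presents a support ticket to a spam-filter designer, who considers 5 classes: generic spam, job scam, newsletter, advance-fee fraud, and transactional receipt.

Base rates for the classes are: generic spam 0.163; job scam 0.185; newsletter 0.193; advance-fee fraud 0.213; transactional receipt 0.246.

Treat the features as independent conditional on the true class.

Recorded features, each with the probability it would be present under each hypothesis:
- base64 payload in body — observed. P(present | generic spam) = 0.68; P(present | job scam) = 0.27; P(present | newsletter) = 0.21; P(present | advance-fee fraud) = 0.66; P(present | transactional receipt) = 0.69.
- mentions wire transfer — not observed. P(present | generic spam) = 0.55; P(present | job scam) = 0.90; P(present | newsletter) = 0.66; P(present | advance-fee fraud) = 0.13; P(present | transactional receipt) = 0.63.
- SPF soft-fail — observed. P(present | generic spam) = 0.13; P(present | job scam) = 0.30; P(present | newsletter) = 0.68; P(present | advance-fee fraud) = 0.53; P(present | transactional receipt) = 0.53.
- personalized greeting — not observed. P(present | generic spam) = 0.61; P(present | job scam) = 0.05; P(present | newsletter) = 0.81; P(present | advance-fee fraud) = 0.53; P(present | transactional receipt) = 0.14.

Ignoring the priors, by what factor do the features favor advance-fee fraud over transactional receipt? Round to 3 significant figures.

1.23

The Bayes factor is the ratio of the joint likelihoods of the feature pattern under the two hypotheses (using 1 − P(present | H) for each absent feature).
  advance-fee fraud: 0.66 × (1 − 0.13) × 0.53 × (1 − 0.53) = 0.14303
  transactional receipt: 0.69 × (1 − 0.63) × 0.53 × (1 − 0.14) = 0.11637
Bayes factor = 0.14303 / 0.11637 ≈ 1.23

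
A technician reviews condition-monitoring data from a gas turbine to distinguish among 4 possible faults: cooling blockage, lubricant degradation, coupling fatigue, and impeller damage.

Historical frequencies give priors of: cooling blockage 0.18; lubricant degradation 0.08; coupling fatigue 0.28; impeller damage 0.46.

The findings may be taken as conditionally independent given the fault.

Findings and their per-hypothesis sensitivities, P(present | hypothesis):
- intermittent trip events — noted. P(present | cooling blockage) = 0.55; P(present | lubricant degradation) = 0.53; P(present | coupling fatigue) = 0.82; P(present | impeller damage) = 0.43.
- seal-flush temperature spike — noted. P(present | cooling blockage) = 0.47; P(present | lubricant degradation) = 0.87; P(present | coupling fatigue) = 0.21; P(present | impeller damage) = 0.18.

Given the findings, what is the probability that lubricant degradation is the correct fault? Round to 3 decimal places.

For each hypothesis, the unnormalized posterior weight is prior × product of the finding likelihoods:
  cooling blockage: 0.18 × 0.55 × 0.47 = 0.04653
  lubricant degradation: 0.08 × 0.53 × 0.87 = 0.036888
  coupling fatigue: 0.28 × 0.82 × 0.21 = 0.048216
  impeller damage: 0.46 × 0.43 × 0.18 = 0.035604
Normalizing constant Z = 0.04653 + 0.036888 + 0.048216 + 0.035604 = 0.16724.
P(lubricant degradation | evidence) = 0.036888 / 0.16724 ≈ 0.221.

0.221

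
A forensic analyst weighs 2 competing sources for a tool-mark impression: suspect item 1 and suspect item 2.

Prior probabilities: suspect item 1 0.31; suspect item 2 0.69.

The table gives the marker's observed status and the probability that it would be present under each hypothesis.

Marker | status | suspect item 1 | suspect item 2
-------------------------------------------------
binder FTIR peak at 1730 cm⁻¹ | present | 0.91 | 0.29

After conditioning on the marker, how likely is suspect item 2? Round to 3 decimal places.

By Bayes' rule, the unnormalized weight for each hypothesis is prior × likelihood:
  suspect item 1: 0.31 × 0.91 = 0.2821
  suspect item 2: 0.69 × 0.29 = 0.2001
The unnormalized weights sum to 0.4822.
P(suspect item 2 | evidence) = 0.2001 / 0.4822 ≈ 0.415.

0.415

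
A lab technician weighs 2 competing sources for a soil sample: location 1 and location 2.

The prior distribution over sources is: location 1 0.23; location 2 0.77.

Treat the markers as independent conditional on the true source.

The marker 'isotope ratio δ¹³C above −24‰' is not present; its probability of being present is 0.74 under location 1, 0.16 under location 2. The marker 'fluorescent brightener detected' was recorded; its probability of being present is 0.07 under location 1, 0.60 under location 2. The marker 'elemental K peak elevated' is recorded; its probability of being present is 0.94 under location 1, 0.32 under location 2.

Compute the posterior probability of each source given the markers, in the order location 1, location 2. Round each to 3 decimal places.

0.031, 0.969

By Bayes' rule with conditional independence, the unnormalized weight for each hypothesis is prior × ∏ likelihoods (using 1 − P(present | H) for each absent marker):
  location 1: 0.23 × (1 − 0.74) × 0.07 × 0.94 = 0.0039348
  location 2: 0.77 × (1 − 0.16) × 0.60 × 0.32 = 0.12419
Marginal likelihood of the evidence = 0.12812.
P(location 1 | evidence) = 0.0039348 / 0.12812 ≈ 0.031
P(location 2 | evidence) = 0.12419 / 0.12812 ≈ 0.969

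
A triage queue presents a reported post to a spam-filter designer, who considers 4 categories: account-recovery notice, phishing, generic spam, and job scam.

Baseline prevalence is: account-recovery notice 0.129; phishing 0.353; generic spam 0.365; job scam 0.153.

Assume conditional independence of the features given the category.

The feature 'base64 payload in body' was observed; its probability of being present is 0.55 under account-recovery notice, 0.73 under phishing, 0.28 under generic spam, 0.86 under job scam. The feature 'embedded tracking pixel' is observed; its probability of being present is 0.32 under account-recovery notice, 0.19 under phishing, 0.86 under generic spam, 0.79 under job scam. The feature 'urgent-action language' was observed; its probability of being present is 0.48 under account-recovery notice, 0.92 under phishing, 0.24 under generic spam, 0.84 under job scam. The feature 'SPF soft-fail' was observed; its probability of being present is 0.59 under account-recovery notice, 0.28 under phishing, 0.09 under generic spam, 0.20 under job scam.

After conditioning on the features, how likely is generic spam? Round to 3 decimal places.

For each hypothesis, the unnormalized posterior weight is prior × product of the feature likelihoods:
  account-recovery notice: 0.129 × 0.55 × 0.32 × 0.48 × 0.59 = 0.0064298
  phishing: 0.353 × 0.73 × 0.19 × 0.92 × 0.28 = 0.012612
  generic spam: 0.365 × 0.28 × 0.86 × 0.24 × 0.09 = 0.0018985
  job scam: 0.153 × 0.86 × 0.79 × 0.84 × 0.20 = 0.017463
Normalizing constant Z = 0.0064298 + 0.012612 + 0.0018985 + 0.017463 = 0.038404.
P(generic spam | evidence) = 0.0018985 / 0.038404 ≈ 0.049.

0.049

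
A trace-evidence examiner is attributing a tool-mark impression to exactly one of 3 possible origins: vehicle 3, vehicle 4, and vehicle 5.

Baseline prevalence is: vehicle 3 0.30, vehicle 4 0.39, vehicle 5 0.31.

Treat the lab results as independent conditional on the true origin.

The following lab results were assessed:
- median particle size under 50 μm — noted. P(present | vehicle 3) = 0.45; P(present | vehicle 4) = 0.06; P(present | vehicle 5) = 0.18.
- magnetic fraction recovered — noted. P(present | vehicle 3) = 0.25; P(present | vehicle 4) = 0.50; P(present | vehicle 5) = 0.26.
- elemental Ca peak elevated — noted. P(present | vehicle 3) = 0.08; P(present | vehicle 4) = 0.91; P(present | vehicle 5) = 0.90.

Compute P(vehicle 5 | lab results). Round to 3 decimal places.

0.495

By Bayes' rule with conditional independence, the unnormalized weight for each hypothesis is prior × ∏ likelihoods:
  vehicle 3: 0.30 × 0.45 × 0.25 × 0.08 = 0.0027
  vehicle 4: 0.39 × 0.06 × 0.50 × 0.91 = 0.010647
  vehicle 5: 0.31 × 0.18 × 0.26 × 0.90 = 0.013057
Marginal likelihood of the evidence = 0.026404.
P(vehicle 5 | evidence) = 0.013057 / 0.026404 ≈ 0.495.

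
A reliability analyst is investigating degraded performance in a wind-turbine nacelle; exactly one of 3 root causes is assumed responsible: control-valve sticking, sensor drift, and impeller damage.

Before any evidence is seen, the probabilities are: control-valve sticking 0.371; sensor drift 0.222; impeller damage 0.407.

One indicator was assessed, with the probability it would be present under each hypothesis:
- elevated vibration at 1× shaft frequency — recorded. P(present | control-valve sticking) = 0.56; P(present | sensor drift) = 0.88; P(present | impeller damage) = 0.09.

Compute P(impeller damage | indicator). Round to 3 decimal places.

0.083

For each hypothesis, the unnormalized posterior weight is prior × likelihood:
  control-valve sticking: 0.371 × 0.56 = 0.20776
  sensor drift: 0.222 × 0.88 = 0.19536
  impeller damage: 0.407 × 0.09 = 0.03663
Normalizing constant Z = 0.20776 + 0.19536 + 0.03663 = 0.43975.
P(impeller damage | evidence) = 0.03663 / 0.43975 ≈ 0.083.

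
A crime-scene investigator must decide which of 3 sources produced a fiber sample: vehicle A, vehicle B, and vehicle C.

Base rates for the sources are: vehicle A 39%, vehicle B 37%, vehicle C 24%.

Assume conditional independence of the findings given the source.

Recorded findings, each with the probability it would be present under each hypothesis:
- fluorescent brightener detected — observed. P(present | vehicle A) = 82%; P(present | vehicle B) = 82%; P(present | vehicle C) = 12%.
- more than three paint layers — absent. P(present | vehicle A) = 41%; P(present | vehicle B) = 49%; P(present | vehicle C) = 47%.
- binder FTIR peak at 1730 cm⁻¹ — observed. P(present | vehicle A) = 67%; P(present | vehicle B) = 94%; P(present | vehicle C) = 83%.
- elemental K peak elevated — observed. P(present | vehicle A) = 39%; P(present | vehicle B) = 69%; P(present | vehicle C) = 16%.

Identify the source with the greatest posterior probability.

vehicle B

For each hypothesis, the unnormalized posterior weight is prior × product of the finding likelihoods (using 1 − P(present | H) for each absent finding):
  vehicle A: 0.39 × 0.82 × (1 − 0.41) × 0.67 × 0.39 = 0.049303
  vehicle B: 0.37 × 0.82 × (1 − 0.49) × 0.94 × 0.69 = 0.10036
  vehicle C: 0.24 × 0.12 × (1 − 0.47) × 0.83 × 0.16 = 0.0020271
The unnormalized weights sum to 0.15169.
P(vehicle A | evidence) ≈ 0.049303 / 0.15169 ≈ 0.325
P(vehicle B | evidence) ≈ 0.10036 / 0.15169 ≈ 0.662
P(vehicle C | evidence) ≈ 0.0020271 / 0.15169 ≈ 0.013
The largest is 0.662, so vehicle B is most probable.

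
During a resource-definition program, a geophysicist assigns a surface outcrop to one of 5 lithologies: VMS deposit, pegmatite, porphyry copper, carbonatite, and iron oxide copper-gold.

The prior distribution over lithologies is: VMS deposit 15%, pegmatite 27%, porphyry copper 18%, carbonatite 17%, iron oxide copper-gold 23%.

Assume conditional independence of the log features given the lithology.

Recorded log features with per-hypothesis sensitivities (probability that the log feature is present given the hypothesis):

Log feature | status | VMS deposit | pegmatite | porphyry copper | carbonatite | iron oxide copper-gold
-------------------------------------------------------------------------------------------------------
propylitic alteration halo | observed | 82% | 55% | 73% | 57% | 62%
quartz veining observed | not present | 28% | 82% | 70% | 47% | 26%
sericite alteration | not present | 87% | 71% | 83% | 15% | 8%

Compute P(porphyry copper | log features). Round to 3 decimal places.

Multiply each prior by the joint likelihood of the log feature pattern (using 1 − P(present | H) for each absent log feature):
  VMS deposit: 0.15 × 0.82 × (1 − 0.28) × (1 − 0.87) = 0.011513
  pegmatite: 0.27 × 0.55 × (1 − 0.82) × (1 − 0.71) = 0.0077517
  porphyry copper: 0.18 × 0.73 × (1 − 0.70) × (1 − 0.83) = 0.0067014
  carbonatite: 0.17 × 0.57 × (1 − 0.47) × (1 − 0.15) = 0.043653
  iron oxide copper-gold: 0.23 × 0.62 × (1 − 0.26) × (1 − 0.08) = 0.097082
Normalizing constant Z = 0.011513 + 0.0077517 + 0.0067014 + 0.043653 + 0.097082 = 0.1667.
P(porphyry copper | evidence) = 0.0067014 / 0.1667 ≈ 0.040.

0.040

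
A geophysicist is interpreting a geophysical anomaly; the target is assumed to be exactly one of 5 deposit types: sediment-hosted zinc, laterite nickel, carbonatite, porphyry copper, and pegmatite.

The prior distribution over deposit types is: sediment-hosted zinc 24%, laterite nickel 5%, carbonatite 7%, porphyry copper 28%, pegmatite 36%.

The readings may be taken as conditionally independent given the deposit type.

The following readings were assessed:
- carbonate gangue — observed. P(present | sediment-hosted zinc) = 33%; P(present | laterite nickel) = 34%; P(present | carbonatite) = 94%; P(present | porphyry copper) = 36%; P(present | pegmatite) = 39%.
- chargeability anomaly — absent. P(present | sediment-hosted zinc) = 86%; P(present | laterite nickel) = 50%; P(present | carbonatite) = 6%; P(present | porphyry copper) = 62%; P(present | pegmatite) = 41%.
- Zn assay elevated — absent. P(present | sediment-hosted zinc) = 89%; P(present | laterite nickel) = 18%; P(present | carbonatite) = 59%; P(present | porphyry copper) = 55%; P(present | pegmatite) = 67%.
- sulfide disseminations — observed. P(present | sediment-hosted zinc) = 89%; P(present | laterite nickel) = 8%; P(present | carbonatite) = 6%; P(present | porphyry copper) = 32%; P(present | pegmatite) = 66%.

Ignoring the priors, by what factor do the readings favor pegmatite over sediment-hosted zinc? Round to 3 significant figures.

11.1

Take the product of per-reading likelihoods under each hypothesis (using 1 − P(present | H) for each absent reading), then divide.
  pegmatite: 0.39 × (1 − 0.41) × (1 − 0.67) × 0.66 = 0.050116
  sediment-hosted zinc: 0.33 × (1 − 0.86) × (1 − 0.89) × 0.89 = 0.004523
Bayes factor = 0.050116 / 0.004523 ≈ 11.1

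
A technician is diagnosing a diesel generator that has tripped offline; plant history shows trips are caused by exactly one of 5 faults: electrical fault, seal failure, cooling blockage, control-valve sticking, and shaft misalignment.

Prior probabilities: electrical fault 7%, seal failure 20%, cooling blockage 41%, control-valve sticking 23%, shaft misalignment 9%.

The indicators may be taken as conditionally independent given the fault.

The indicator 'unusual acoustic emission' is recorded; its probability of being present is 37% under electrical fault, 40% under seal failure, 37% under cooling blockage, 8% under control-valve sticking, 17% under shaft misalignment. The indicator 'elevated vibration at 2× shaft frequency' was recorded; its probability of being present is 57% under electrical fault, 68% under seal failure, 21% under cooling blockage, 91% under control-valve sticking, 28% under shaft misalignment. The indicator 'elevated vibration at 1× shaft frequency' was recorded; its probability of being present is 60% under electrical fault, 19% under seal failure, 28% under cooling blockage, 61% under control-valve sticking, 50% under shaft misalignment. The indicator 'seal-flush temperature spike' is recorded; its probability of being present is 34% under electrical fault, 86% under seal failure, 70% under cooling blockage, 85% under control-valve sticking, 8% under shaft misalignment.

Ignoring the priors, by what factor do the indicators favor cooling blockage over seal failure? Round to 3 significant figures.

Joint likelihood of the indicator pattern under each hypothesis:
  cooling blockage: 0.37 × 0.21 × 0.28 × 0.70 = 0.015229
  seal failure: 0.40 × 0.68 × 0.19 × 0.86 = 0.044445
Bayes factor = 0.015229 / 0.044445 ≈ 0.343

0.343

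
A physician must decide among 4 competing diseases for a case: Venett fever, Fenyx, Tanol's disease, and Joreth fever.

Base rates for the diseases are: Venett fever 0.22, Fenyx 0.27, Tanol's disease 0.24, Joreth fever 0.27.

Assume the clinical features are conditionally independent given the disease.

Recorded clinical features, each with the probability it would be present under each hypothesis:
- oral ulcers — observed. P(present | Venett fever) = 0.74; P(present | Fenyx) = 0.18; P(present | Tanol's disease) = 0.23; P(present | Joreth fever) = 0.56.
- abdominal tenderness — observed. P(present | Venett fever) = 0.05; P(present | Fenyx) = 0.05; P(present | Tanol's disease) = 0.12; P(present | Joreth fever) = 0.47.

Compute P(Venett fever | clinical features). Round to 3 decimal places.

By Bayes' rule with conditional independence, the unnormalized weight for each hypothesis is prior × ∏ likelihoods:
  Venett fever: 0.22 × 0.74 × 0.05 = 0.00814
  Fenyx: 0.27 × 0.18 × 0.05 = 0.00243
  Tanol's disease: 0.24 × 0.23 × 0.12 = 0.006624
  Joreth fever: 0.27 × 0.56 × 0.47 = 0.071064
Marginal likelihood of the evidence = 0.088258.
P(Venett fever | evidence) = 0.00814 / 0.088258 ≈ 0.092.

0.092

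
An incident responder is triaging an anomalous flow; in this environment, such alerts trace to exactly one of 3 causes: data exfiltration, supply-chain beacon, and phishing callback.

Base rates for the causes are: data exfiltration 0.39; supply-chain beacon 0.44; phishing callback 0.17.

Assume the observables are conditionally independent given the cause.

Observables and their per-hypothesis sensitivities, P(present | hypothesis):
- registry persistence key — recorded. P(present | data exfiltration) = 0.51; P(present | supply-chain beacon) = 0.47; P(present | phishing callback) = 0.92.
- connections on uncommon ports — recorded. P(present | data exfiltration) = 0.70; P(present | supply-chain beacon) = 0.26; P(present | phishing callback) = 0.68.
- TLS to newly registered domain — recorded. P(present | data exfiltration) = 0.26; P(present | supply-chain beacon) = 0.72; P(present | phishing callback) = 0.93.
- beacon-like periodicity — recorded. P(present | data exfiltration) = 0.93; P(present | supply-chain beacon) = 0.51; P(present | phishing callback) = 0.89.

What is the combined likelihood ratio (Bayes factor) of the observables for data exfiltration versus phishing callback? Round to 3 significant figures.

0.167

The Bayes factor is the ratio of the joint likelihoods of the observable pattern under the two hypotheses.
  data exfiltration: 0.51 × 0.70 × 0.26 × 0.93 = 0.086323
  phishing callback: 0.92 × 0.68 × 0.93 × 0.89 = 0.51781
Bayes factor = 0.086323 / 0.51781 ≈ 0.167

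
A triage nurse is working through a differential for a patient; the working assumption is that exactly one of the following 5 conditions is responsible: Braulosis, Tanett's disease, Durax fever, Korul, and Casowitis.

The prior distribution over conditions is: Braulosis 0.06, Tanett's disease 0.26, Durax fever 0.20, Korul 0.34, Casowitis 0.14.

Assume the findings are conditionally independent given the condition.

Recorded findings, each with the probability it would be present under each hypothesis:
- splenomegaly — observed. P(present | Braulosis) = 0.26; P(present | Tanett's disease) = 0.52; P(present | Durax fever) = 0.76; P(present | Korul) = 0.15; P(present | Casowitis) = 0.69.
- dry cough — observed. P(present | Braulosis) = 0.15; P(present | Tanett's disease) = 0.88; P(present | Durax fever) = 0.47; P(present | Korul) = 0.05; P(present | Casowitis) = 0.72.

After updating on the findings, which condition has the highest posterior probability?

By Bayes' rule with conditional independence, the unnormalized weight for each hypothesis is prior × ∏ likelihoods:
  Braulosis: 0.06 × 0.26 × 0.15 = 0.00234
  Tanett's disease: 0.26 × 0.52 × 0.88 = 0.11898
  Durax fever: 0.20 × 0.76 × 0.47 = 0.07144
  Korul: 0.34 × 0.15 × 0.05 = 0.00255
  Casowitis: 0.14 × 0.69 × 0.72 = 0.069552
Normalizing constant Z = 0.00234 + 0.11898 + 0.07144 + 0.00255 + 0.069552 = 0.26486.
P(Braulosis | evidence) ≈ 0.00234 / 0.26486 ≈ 0.009
P(Tanett's disease | evidence) ≈ 0.11898 / 0.26486 ≈ 0.449
P(Durax fever | evidence) ≈ 0.07144 / 0.26486 ≈ 0.270
P(Korul | evidence) ≈ 0.00255 / 0.26486 ≈ 0.010
P(Casowitis | evidence) ≈ 0.069552 / 0.26486 ≈ 0.263
The largest is 0.449, so Tanett's disease is most probable.

Tanett's disease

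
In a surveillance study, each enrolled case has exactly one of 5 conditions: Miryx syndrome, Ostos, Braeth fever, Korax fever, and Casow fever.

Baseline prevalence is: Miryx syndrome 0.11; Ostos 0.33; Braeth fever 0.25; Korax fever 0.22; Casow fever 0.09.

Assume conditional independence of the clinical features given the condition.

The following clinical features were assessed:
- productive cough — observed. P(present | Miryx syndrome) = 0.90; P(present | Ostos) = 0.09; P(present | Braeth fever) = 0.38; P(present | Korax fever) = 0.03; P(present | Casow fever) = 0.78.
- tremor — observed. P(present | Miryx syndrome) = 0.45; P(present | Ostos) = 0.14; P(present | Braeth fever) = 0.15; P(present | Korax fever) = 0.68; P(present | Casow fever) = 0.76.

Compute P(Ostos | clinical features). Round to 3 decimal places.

0.034

By Bayes' rule with conditional independence, the unnormalized weight for each hypothesis is prior × ∏ likelihoods:
  Miryx syndrome: 0.11 × 0.90 × 0.45 = 0.04455
  Ostos: 0.33 × 0.09 × 0.14 = 0.004158
  Braeth fever: 0.25 × 0.38 × 0.15 = 0.01425
  Korax fever: 0.22 × 0.03 × 0.68 = 0.004488
  Casow fever: 0.09 × 0.78 × 0.76 = 0.053352
Marginal likelihood of the evidence = 0.1208.
P(Ostos | evidence) = 0.004158 / 0.1208 ≈ 0.034.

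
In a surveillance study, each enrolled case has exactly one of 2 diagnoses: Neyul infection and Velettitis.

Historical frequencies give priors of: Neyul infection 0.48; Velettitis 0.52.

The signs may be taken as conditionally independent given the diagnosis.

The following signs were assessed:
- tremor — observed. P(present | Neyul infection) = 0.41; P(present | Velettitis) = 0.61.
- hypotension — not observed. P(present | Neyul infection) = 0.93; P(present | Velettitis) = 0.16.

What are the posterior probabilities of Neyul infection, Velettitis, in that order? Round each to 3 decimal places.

0.049, 0.951

For each hypothesis, the unnormalized posterior weight is prior × product of the sign likelihoods (using 1 − P(present | H) for each absent sign):
  Neyul infection: 0.48 × 0.41 × (1 − 0.93) = 0.013776
  Velettitis: 0.52 × 0.61 × (1 − 0.16) = 0.26645
Marginal likelihood of the evidence = 0.28022.
P(Neyul infection | evidence) = 0.013776 / 0.28022 ≈ 0.049
P(Velettitis | evidence) = 0.26645 / 0.28022 ≈ 0.951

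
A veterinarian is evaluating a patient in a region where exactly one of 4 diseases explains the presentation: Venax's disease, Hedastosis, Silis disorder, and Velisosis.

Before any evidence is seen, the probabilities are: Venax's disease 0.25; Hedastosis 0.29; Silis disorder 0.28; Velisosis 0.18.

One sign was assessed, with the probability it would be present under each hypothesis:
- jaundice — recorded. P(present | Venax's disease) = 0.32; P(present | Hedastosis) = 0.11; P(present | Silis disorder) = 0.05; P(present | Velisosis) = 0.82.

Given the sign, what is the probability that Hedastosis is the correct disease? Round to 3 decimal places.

Multiply each prior by the likelihood of the sign:
  Venax's disease: 0.25 × 0.32 = 0.08
  Hedastosis: 0.29 × 0.11 = 0.0319
  Silis disorder: 0.28 × 0.05 = 0.014
  Velisosis: 0.18 × 0.82 = 0.1476
Normalizing constant Z = 0.08 + 0.0319 + 0.014 + 0.1476 = 0.2735.
P(Hedastosis | evidence) = 0.0319 / 0.2735 ≈ 0.117.

0.117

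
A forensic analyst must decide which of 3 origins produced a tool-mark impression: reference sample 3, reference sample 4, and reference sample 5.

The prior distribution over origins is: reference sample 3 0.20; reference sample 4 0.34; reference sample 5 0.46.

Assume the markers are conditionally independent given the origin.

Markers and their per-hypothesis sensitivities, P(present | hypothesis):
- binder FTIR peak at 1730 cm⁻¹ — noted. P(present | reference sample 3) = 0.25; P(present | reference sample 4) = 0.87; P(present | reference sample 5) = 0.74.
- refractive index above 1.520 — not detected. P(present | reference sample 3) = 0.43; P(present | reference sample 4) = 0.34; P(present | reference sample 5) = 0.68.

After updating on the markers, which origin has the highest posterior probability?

For each hypothesis, the unnormalized posterior weight is prior × product of the marker likelihoods (using 1 − P(present | H) for each absent marker):
  reference sample 3: 0.20 × 0.25 × (1 − 0.43) = 0.0285
  reference sample 4: 0.34 × 0.87 × (1 − 0.34) = 0.19523
  reference sample 5: 0.46 × 0.74 × (1 − 0.68) = 0.10893
Marginal likelihood of the evidence = 0.33266.
P(reference sample 3 | evidence) ≈ 0.0285 / 0.33266 ≈ 0.086
P(reference sample 4 | evidence) ≈ 0.19523 / 0.33266 ≈ 0.587
P(reference sample 5 | evidence) ≈ 0.10893 / 0.33266 ≈ 0.327
The largest is 0.587, so reference sample 4 is most probable.

reference sample 4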